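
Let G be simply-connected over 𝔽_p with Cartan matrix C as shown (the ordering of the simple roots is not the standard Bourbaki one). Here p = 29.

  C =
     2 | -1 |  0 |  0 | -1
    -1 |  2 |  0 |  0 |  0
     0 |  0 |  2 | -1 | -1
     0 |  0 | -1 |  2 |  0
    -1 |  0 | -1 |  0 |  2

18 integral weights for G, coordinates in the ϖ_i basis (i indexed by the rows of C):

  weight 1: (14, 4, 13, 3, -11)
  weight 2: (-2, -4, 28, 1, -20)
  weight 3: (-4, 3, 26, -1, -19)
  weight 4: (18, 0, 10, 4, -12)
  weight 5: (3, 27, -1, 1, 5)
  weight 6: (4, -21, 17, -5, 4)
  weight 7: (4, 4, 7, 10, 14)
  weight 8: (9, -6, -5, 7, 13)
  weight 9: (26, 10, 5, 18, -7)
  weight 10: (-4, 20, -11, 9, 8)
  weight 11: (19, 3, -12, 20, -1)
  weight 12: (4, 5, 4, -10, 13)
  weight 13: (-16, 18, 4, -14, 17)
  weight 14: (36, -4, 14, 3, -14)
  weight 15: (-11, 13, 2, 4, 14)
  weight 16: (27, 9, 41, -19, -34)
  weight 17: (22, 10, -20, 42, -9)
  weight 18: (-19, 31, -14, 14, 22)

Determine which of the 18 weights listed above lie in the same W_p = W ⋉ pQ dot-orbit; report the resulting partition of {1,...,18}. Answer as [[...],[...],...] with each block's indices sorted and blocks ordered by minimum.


Dynkin diagram of C (from the 8 off-diagonal −1 entries): A_5.

Alcove-folded reps (p=29, 18 weights, presented ϖ-order):

  λ_1+ρ ↦ (5, 5, 4, 4, 10)
  λ_2+ρ ↦ (1, 17, 6, 0, 3)
  λ_3+ρ ↦ (1, 17, 6, 0, 3)
  λ_4+ρ ↦ (8, 1, 0, 5, 11)
  λ_5+ρ ↦ (1, 17, 6, 0, 3)
  λ_6+ρ ↦ (5, 5, 4, 4, 10)
  λ_7+ρ ↦ (5, 5, 4, 4, 10)
  λ_8+ρ ↦ (5, 5, 4, 4, 10)
  λ_9+ρ ↦ (1, 17, 6, 0, 3)
  λ_10+ρ ↦ (1, 17, 6, 0, 3)
  λ_11+ρ ↦ (8, 1, 0, 5, 11)
  λ_12+ρ ↦ (5, 5, 4, 4, 10)
  λ_13+ρ ↦ (10, 4, 3, 5, 5)
  λ_14+ρ ↦ (10, 4, 3, 5, 5)
  λ_15+ρ ↦ (10, 4, 3, 5, 5)
  λ_16+ρ ↦ (8, 1, 0, 5, 11)
  λ_17+ρ ↦ (10, 4, 3, 5, 5)
  λ_18+ρ ↦ (10, 4, 3, 5, 5)

4 distinct reps among the 18 weights ⇒ 4 W_29-linkage classes:

[[1, 6, 7, 8, 12], [2, 3, 5, 9, 10], [4, 11, 16], [13, 14, 15, 17, 18]]


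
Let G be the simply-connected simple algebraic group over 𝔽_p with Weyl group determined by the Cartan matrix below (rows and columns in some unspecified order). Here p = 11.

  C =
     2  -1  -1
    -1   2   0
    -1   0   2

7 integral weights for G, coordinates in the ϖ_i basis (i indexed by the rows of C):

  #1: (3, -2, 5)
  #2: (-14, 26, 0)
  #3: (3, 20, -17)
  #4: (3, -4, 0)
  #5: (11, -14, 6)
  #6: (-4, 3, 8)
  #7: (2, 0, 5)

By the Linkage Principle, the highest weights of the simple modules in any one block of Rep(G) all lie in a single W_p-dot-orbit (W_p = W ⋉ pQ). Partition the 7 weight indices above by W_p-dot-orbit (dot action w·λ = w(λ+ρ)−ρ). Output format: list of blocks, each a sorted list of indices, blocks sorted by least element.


C ↔ A_3 under row/col permutation; |W(A_3)| = 24.

λ_j+ρ reflected into Ā_11 (⟨·,θ^∨⟩≤11); 3-tuples as given:

  1: (3, 1, 6) · 2: (1, 3, 1) · 3: (3, 1, 6) · 4: (1, 3, 1) · 5: (1, 3, 1) · 6: (3, 1, 6) · 7: (3, 1, 6)

The 7 indices split into 2 linkage classes (same alcove rep ⇔ same W_11-dot-orbit):

[[1, 3, 6, 7], [2, 4, 5]]


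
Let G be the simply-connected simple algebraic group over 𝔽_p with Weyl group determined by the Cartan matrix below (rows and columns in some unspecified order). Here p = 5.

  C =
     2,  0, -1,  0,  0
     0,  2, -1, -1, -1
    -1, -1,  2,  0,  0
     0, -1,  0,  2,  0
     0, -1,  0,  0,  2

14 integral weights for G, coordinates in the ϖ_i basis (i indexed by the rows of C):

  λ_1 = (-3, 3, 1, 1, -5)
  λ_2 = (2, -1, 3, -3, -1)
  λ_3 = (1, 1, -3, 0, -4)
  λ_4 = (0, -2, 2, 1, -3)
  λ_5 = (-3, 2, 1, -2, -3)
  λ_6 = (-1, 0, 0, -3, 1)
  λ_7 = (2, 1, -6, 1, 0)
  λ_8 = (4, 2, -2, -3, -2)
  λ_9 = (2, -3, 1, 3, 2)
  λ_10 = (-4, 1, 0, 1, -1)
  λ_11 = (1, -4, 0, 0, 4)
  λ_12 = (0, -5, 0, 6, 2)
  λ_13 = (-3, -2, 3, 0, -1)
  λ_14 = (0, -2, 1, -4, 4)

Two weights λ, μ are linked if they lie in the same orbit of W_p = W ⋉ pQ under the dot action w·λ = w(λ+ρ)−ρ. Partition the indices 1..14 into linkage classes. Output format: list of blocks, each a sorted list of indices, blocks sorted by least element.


Type D_5, rank 5, |W|=1920; reorder rows/cols to standard.

W_5-reps of the 14 weights in Ā_5 (same 5-coord order as C):

  [1] (0, 1, 0, 1, 1);  [2] (1, 0, 0, 2, 0);  [3] (1, 0, 0, 2, 0);  [4] (1, 1, 0, 1, 1);  [5] (2, 0, 0, 1, 2);  [6] (0, 1, 0, 1, 1);  [7] (2, 0, 0, 1, 2);  [8] (2, 0, 1, 0, 1);  [9] (2, 0, 0, 1, 2);  [10] (1, 0, 0, 2, 0);  [11] (0, 1, 0, 1, 1);  [12] (0, 1, 0, 1, 1);  [13] (2, 0, 1, 0, 1);  [14] (0, 0, 1, 1, 1)

Partition of {1..14} into 6 W_5-dot-orbits:

[[1, 6, 11, 12], [2, 3, 10], [4], [5, 7, 9], [8, 13], [14]]


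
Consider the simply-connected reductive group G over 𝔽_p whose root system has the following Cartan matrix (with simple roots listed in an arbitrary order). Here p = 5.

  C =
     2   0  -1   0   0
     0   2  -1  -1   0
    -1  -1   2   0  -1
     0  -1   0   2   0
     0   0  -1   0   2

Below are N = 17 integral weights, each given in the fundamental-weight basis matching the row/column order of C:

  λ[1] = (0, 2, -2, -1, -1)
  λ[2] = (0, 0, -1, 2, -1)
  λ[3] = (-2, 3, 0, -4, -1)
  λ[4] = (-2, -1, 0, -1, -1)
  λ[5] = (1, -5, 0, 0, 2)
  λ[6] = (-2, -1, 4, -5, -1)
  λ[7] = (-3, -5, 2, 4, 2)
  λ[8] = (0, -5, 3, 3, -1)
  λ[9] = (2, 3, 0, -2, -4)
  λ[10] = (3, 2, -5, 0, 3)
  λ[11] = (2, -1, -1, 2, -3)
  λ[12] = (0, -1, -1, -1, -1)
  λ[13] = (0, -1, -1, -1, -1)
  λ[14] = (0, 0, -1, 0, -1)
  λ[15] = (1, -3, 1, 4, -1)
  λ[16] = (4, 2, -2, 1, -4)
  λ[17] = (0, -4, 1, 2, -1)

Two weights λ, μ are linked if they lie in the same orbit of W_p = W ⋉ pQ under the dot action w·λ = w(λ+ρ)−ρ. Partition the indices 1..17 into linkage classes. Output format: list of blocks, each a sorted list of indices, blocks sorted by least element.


Cartan matrix: type D_5 (|W|=1920); un-permuting the 5 rows.

Folding the 17 weights λ_j+ρ into Ā_5 (reps in the given 5-coord order):

  λ_1+ρ ↦ (0, 2, 0, 0, 1) · λ_2+ρ ↦ (1, 0, 0, 3, 0) · λ_3+ρ ↦ (1, 0, 0, 3, 0) · λ_4+ρ ↦ (1, 0, 0, 0, 0) · λ_5+ρ ↦ (1, 1, 0, 1, 0) · λ_6+ρ ↦ (1, 0, 0, 0, 0) · λ_7+ρ ↦ (1, 1, 0, 1, 0) · λ_8+ρ ↦ (1, 0, 0, 0, 0) · λ_9+ρ ↦ (0, 0, 1, 2, 0) · λ_10+ρ ↦ (0, 0, 1, 2, 0) · λ_11+ρ ↦ (1, 1, 0, 1, 0) · λ_12+ρ ↦ (1, 0, 0, 0, 0) · λ_13+ρ ↦ (1, 0, 0, 0, 0) · λ_14+ρ ↦ (1, 1, 0, 1, 0) · λ_15+ρ ↦ (0, 0, 0, 1, 2) · λ_16+ρ ↦ (0, 0, 1, 2, 0) · λ_17+ρ ↦ (0, 2, 0, 0, 1)

Partition of {1..17} into 6 W_5-dot-orbits:

[[1, 17], [2, 3], [4, 6, 8, 12, 13], [5, 7, 11, 14], [9, 10, 16], [15]]


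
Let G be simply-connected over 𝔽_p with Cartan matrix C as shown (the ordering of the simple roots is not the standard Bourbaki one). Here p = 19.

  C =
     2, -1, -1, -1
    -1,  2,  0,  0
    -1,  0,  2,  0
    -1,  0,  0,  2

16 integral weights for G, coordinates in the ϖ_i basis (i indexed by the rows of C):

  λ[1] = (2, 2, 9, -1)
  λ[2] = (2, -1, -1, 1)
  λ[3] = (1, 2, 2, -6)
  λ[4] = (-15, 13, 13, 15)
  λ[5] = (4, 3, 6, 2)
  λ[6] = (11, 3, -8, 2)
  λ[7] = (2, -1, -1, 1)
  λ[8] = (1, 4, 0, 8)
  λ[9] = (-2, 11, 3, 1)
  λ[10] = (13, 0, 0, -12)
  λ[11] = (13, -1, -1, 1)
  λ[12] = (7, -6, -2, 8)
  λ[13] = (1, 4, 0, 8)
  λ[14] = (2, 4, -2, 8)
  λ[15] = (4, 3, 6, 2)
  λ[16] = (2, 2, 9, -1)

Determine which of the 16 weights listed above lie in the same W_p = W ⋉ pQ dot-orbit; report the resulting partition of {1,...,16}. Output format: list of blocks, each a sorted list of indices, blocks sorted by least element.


Cartan matrix: type D_4 (|W|=192); un-permuting the 4 rows.

Alcove-folded reps (p=19, 16 weights, presented ϖ-order):

    λ_1+ρ ↦ (3, 3, 10, 0)
    λ_2+ρ ↦ (3, 0, 0, 2)
    λ_3+ρ ↦ (3, 0, 0, 2)
    λ_4+ρ ↦ (3, 0, 0, 2)
    λ_5+ρ ↦ (0, 4, 7, 3)
    λ_6+ρ ↦ (0, 4, 7, 3)
    λ_7+ρ ↦ (3, 0, 0, 2)
    λ_8+ρ ↦ (2, 5, 1, 9)
    λ_9+ρ ↦ (1, 11, 3, 1)
    λ_10+ρ ↦ (3, 1, 1, 11)
    λ_11+ρ ↦ (3, 0, 0, 2)
    λ_12+ρ ↦ (2, 5, 1, 9)
    λ_13+ρ ↦ (2, 5, 1, 9)
    λ_14+ρ ↦ (2, 5, 1, 9)
    λ_15+ρ ↦ (0, 4, 7, 3)
    λ_16+ρ ↦ (3, 3, 10, 0)

Grouping the 16 weights by Ā_19-representative: 6 linkage classes.

[[1, 16], [2, 3, 4, 7, 11], [5, 6, 15], [8, 12, 13, 14], [9], [10]]


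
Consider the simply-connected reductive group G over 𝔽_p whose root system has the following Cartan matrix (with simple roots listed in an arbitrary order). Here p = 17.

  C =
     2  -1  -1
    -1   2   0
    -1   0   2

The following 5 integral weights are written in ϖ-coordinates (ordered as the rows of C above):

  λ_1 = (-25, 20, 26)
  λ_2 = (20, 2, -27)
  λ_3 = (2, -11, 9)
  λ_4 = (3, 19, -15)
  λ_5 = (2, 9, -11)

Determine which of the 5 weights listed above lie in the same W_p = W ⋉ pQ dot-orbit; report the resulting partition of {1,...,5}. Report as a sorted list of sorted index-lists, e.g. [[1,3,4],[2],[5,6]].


A_3 Cartan matrix, 3 simple roots permuted; ρ=(1,1,1).

Folding the 5 weights λ_j+ρ into Ā_17 (reps in the given 3-coord order):

  [1] (7, 3, 3) · [2] (4, 3, 8) · [3] (7, 3, 3) · [4] (7, 3, 3) · [5] (7, 3, 3)

Partition of {1..5} into 2 W_17-dot-orbits:

[[1, 3, 4, 5], [2]]


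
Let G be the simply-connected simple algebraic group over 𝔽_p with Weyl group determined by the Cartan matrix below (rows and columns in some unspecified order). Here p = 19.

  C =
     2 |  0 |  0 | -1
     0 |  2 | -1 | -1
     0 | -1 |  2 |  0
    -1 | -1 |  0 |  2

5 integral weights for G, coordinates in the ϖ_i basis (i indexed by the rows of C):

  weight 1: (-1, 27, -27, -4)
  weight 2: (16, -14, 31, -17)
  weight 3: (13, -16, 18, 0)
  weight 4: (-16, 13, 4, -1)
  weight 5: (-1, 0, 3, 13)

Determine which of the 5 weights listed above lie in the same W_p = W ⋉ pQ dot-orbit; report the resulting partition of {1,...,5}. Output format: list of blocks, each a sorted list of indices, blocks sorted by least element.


A_4 Cartan matrix, 4 simple roots permuted; ρ=(1,1,1,1).

Ā_19 reps of the 5 weights (A_4, coords as presented):

  λ_1 → (1, 6, 10, 0);  λ_2 → (1, 6, 10, 0);  λ_3 → (0, 1, 4, 14);  λ_4 → (0, 1, 4, 14);  λ_5 → (0, 1, 4, 14)

Grouping the 5 weights by Ā_19-representative: 2 linkage classes.

[[1, 2], [3, 4, 5]]


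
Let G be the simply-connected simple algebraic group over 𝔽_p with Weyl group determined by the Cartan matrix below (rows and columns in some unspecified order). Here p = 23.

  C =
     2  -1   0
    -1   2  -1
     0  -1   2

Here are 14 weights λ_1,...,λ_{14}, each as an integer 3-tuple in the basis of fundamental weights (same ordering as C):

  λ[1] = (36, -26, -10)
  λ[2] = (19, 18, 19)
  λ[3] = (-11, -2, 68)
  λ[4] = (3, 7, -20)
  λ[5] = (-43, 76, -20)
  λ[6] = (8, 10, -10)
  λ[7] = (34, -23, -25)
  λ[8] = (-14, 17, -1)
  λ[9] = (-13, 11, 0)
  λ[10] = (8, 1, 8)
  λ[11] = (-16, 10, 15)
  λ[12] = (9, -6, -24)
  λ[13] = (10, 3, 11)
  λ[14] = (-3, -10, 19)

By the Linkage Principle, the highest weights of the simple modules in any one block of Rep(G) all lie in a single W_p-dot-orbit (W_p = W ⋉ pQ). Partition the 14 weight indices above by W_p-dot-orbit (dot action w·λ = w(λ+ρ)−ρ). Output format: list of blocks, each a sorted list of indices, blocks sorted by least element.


C ↔ A_3 under row/col permutation; |W(A_3)| = 24.

Folding the 14 weights λ_j+ρ into Ā_23 (reps in the given 3-coord order):

  1: (9, 2, 9) · 2: (3, 13, 3) · 3: (12, 0, 1) · 4: (7, 4, 8) · 5: (7, 4, 8) · 6: (9, 2, 9) · 7: (12, 0, 1) · 8: (13, 5, 0) · 9: (12, 0, 1) · 10: (9, 2, 9) · 11: (7, 4, 8) · 12: (13, 5, 0) · 13: (7, 4, 8) · 14: (9, 2, 9)

Partition of {1..14} into 5 W_23-dot-orbits:

[[1, 6, 10, 14], [2], [3, 7, 9], [4, 5, 11, 13], [8, 12]]


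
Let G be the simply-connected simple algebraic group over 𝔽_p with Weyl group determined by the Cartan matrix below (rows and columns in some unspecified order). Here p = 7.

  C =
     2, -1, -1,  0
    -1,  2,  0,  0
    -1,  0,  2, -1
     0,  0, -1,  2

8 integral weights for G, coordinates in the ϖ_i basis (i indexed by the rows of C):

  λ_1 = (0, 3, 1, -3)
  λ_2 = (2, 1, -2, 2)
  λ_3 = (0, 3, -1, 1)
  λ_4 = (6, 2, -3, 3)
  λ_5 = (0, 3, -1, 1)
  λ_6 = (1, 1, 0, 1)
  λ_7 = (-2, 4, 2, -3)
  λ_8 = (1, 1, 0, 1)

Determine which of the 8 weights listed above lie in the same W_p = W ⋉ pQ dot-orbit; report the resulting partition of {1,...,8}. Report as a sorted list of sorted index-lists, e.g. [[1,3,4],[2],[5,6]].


Dynkin diagram of C (from the 6 off-diagonal −1 entries): A_4.

λ_j+ρ reflected into Ā_7 (⟨·,θ^∨⟩≤7); 4-tuples as given:

  λ_1 → (1, 4, 0, 2)
  λ_2 → (2, 2, 1, 2)
  λ_3 → (1, 4, 0, 2)
  λ_4 → (2, 2, 1, 2)
  λ_5 → (1, 4, 0, 2)
  λ_6 → (2, 2, 1, 2)
  λ_7 → (1, 4, 0, 2)
  λ_8 → (2, 2, 1, 2)

Grouping the 8 weights by Ā_7-representative: 2 linkage classes.

[[1, 3, 5, 7], [2, 4, 6, 8]]


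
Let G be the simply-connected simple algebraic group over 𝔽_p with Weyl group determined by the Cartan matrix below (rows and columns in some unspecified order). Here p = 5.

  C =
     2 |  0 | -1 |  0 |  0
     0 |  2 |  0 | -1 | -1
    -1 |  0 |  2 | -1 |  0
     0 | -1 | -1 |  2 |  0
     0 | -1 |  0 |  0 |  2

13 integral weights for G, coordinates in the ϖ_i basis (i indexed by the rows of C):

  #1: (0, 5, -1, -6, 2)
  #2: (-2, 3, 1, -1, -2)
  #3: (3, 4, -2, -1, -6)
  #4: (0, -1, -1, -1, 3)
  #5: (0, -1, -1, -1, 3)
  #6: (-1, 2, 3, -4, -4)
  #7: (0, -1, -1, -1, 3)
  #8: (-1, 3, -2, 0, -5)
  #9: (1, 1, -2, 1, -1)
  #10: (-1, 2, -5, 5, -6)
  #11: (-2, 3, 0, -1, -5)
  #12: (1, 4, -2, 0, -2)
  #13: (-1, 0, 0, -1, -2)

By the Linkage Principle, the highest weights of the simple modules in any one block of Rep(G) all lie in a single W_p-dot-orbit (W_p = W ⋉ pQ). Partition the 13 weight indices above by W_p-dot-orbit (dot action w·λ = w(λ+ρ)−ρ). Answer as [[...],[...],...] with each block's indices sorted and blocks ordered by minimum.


Root system A_5: the 5×5 matrix C matches after relabeling.

Folding the 13 weights λ_j+ρ into Ā_5 (reps in the given 5-coord order):

  λ_1 → (0, 0, 1, 0, 1)
  λ_2 → (0, 3, 1, 0, 0)
  λ_3 → (0, 1, 0, 0, 1)
  λ_4 → (1, 0, 0, 0, 4)
  λ_5 → (1, 0, 0, 0, 4)
  λ_6 → (0, 3, 1, 0, 0)
  λ_7 → (1, 0, 0, 0, 4)
  λ_8 → (1, 0, 0, 0, 4)
  λ_9 → (1, 2, 1, 1, 0)
  λ_10 → (0, 1, 0, 0, 1)
  λ_11 → (1, 0, 0, 0, 4)
  λ_12 → (1, 3, 0, 0, 1)
  λ_13 → (0, 0, 1, 0, 1)

Grouping the 13 weights by Ā_5-representative: 6 linkage classes.

[[1, 13], [2, 6], [3, 10], [4, 5, 7, 8, 11], [9], [12]]


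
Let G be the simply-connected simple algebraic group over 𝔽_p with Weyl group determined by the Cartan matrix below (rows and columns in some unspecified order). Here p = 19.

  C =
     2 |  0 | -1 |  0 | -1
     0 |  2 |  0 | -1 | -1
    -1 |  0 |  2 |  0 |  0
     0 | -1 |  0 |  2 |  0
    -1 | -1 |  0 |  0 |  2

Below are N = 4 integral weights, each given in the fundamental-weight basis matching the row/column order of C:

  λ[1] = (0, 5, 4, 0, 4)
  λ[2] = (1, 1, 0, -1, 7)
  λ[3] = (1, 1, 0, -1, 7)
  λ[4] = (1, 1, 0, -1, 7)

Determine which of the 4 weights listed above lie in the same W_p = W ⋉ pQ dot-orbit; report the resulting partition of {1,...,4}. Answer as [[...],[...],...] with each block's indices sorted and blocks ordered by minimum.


Cartan matrix: type A_5 (|W|=720); un-permuting the 5 rows.

Each λ_j+ρ reduced to Ā_19; 5-tuples below use C's row order:

  [1] (1, 6, 5, 1, 5)
  [2] (2, 2, 1, 0, 8)
  [3] (2, 2, 1, 0, 8)
  [4] (2, 2, 1, 0, 8)

Linkage partition of the 4 weights (2 classes, p=19):

[[1], [2, 3, 4]]


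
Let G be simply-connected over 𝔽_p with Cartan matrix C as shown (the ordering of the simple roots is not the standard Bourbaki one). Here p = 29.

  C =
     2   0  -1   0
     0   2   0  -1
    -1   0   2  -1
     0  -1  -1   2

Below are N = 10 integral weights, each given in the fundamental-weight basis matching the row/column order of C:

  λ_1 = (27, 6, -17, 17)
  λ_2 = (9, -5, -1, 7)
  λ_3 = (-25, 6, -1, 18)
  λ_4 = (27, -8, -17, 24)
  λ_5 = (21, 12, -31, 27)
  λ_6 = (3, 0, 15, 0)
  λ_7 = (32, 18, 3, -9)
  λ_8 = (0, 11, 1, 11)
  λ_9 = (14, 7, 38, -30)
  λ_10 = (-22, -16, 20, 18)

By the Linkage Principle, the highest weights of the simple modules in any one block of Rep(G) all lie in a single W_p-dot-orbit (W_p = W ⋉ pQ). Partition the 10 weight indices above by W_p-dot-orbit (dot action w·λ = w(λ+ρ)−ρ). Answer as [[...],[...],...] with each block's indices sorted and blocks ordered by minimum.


Root system A_4: the 4×4 matrix C matches after relabeling.

Alcove-folded reps (p=29, 10 weights, presented ϖ-order):

  1: (4, 1, 16, 1) · 2: (10, 4, 0, 4) · 3: (0, 2, 19, 5) · 4: (4, 1, 16, 1) · 5: (4, 1, 16, 1) · 6: (4, 1, 16, 1) · 7: (10, 4, 0, 4) · 8: (1, 12, 2, 12) · 9: (10, 4, 0, 4) · 10: (10, 4, 0, 4)

4 distinct reps among the 10 weights ⇒ 4 W_29-linkage classes:

[[1, 4, 5, 6], [2, 7, 9, 10], [3], [8]]


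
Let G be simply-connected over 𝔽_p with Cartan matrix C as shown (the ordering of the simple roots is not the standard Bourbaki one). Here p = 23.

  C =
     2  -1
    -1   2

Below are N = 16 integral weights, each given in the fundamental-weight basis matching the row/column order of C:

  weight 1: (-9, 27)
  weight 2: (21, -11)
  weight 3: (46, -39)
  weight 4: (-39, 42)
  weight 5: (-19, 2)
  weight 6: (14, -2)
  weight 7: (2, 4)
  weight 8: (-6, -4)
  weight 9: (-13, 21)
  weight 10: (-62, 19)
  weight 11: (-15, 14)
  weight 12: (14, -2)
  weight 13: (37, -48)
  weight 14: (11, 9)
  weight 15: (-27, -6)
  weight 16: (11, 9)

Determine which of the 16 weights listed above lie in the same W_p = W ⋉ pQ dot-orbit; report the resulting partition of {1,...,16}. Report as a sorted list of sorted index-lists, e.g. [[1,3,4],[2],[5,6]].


Cartan matrix: type A_2 (|W|=6); un-permuting the 2 rows.

λ_j+ρ reflected into Ā_23 (⟨·,θ^∨⟩≤23); 2-tuples as given:

  [1] (3, 15)
  [2] (12, 10)
  [3] (14, 1)
  [4] (3, 15)
  [5] (3, 15)
  [6] (14, 1)
  [7] (3, 5)
  [8] (3, 5)
  [9] (12, 10)
  [10] (3, 15)
  [11] (14, 1)
  [12] (14, 1)
  [13] (14, 1)
  [14] (12, 10)
  [15] (3, 15)
  [16] (12, 10)

Linkage partition of the 16 weights (4 classes, p=23):

[[1, 4, 5, 10, 15], [2, 9, 14, 16], [3, 6, 11, 12, 13], [7, 8]]


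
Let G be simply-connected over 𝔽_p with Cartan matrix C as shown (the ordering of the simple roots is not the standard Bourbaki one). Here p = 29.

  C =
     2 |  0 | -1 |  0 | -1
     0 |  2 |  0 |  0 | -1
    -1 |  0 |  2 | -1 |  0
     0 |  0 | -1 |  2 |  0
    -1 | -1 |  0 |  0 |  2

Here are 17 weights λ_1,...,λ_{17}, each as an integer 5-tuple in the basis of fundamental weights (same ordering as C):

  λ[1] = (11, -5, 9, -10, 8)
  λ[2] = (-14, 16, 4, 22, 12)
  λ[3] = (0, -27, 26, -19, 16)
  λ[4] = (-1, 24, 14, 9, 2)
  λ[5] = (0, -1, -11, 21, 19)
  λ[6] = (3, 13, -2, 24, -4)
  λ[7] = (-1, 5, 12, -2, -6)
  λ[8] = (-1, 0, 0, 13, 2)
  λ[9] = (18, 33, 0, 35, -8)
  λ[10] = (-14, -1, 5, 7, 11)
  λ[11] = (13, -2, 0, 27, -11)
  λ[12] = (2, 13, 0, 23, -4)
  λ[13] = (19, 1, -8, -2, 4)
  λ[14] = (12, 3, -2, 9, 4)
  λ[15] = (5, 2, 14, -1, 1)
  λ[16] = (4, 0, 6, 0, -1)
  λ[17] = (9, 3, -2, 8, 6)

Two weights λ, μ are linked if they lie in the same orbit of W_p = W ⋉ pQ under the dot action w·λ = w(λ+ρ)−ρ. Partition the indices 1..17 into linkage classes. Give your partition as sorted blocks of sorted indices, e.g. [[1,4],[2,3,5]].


Root system A_5: the 5×5 matrix C matches after relabeling.

Folding the 17 weights λ_j+ρ into Ā_29 (reps in the given 5-coord order):

    [1] (12, 2, 1, 7, 5)
    [2] (5, 1, 7, 1, 0)
    [3] (8, 1, 1, 2, 1)
    [4] (0, 1, 1, 14, 3)
    [5] (9, 4, 1, 8, 7)
    [6] (0, 1, 1, 14, 3)
    [7] (5, 1, 7, 1, 0)
    [8] (0, 1, 1, 14, 3)
    [9] (12, 2, 1, 7, 5)
    [10] (5, 1, 7, 1, 0)
    [11] (0, 1, 1, 14, 3)
    [12] (0, 1, 1, 14, 3)
    [13] (12, 2, 1, 7, 5)
    [14] (12, 2, 1, 7, 5)
    [15] (6, 3, 15, 0, 2)
    [16] (5, 1, 7, 1, 0)
    [17] (9, 4, 1, 8, 7)

Grouping the 17 weights by Ā_29-representative: 6 linkage classes.

[[1, 9, 13, 14], [2, 7, 10, 16], [3], [4, 6, 8, 11, 12], [5, 17], [15]]


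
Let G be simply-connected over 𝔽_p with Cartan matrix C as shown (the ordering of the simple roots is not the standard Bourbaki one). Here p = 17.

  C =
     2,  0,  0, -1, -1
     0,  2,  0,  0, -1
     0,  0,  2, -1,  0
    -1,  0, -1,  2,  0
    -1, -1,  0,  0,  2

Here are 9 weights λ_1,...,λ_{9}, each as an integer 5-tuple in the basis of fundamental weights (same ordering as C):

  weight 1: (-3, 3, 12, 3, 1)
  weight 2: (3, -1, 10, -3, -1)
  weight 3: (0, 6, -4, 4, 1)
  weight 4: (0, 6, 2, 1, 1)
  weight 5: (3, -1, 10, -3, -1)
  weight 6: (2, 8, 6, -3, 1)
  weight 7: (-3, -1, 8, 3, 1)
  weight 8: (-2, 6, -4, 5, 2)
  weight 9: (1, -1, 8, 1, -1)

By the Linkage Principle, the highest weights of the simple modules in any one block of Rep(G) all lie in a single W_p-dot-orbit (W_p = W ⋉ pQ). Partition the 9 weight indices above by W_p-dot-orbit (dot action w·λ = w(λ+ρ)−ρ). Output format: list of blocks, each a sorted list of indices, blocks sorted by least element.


Dynkin diagram of C (from the 8 off-diagonal −1 entries): A_5.

Ā_17 reps of the 9 weights (A_5, coords as presented):

  λ_1+ρ ↦ (2, 0, 9, 2, 0) · λ_2+ρ ↦ (2, 0, 9, 2, 0) · λ_3+ρ ↦ (1, 7, 3, 2, 2) · λ_4+ρ ↦ (1, 7, 3, 2, 2) · λ_5+ρ ↦ (2, 0, 9, 2, 0) · λ_6+ρ ↦ (1, 7, 3, 2, 2) · λ_7+ρ ↦ (2, 0, 9, 2, 0) · λ_8+ρ ↦ (1, 7, 3, 2, 2) · λ_9+ρ ↦ (2, 0, 9, 2, 0)

Grouping the 9 weights by Ā_17-representative: 2 linkage classes.

[[1, 2, 5, 7, 9], [3, 4, 6, 8]]


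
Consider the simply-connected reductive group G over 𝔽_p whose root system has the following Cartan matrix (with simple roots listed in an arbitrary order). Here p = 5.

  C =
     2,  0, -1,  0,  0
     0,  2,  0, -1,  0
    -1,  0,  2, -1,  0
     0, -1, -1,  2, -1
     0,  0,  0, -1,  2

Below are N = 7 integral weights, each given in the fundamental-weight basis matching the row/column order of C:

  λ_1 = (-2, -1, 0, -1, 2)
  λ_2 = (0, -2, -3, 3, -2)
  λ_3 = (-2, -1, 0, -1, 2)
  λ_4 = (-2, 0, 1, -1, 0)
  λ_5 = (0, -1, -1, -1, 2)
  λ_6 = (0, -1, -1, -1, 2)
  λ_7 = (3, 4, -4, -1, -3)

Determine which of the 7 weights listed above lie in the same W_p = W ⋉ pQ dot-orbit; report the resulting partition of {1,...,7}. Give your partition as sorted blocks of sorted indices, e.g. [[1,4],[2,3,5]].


Dynkin diagram of C (from the 8 off-diagonal −1 entries): D_5.

W_5-reps of the 7 weights in Ā_5 (same 5-coord order as C):

  λ_1+ρ ↦ (1, 0, 0, 0, 3);  λ_2+ρ ↦ (1, 1, 1, 0, 1);  λ_3+ρ ↦ (1, 0, 0, 0, 3);  λ_4+ρ ↦ (1, 1, 1, 0, 1);  λ_5+ρ ↦ (1, 0, 0, 0, 3);  λ_6+ρ ↦ (1, 0, 0, 0, 3);  λ_7+ρ ↦ (1, 0, 0, 0, 3)

Linkage partition of the 7 weights (2 classes, p=5):

[[1, 3, 5, 6, 7], [2, 4]]


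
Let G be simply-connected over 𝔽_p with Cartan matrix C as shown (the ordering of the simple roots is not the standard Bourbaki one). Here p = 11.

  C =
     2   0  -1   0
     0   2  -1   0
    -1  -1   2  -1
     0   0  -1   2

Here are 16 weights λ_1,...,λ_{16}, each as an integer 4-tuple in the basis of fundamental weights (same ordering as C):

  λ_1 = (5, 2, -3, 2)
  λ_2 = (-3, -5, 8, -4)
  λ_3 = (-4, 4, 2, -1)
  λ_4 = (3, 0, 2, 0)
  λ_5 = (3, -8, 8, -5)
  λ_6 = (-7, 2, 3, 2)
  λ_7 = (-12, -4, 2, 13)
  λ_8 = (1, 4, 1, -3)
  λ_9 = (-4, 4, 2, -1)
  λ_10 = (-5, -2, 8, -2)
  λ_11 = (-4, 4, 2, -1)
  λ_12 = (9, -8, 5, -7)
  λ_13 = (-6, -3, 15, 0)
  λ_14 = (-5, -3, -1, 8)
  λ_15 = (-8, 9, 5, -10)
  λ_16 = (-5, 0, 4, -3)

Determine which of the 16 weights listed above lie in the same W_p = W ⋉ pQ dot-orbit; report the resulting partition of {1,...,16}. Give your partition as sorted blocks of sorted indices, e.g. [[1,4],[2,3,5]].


Cartan matrix: type D_4 (|W|=192); un-permuting the 4 rows.

Folding the 16 weights λ_j+ρ into Ā_11 (reps in the given 4-coord order):

  λ_1+ρ ↦ (4, 1, 2, 1)
  λ_2+ρ ↦ (2, 4, 0, 3)
  λ_3+ρ ↦ (3, 5, 0, 0)
  λ_4+ρ ↦ (4, 1, 2, 1)
  λ_5+ρ ↦ (2, 5, 0, 2)
  λ_6+ρ ↦ (4, 1, 2, 1)
  λ_7+ρ ↦ (3, 5, 0, 0)
  λ_8+ρ ↦ (2, 5, 0, 2)
  λ_9+ρ ↦ (3, 5, 0, 0)
  λ_10+ρ ↦ (4, 1, 2, 1)
  λ_11+ρ ↦ (3, 5, 0, 0)
  λ_12+ρ ↦ (3, 0, 1, 1)
  λ_13+ρ ↦ (3, 0, 1, 1)
  λ_14+ρ ↦ (2, 4, 0, 3)
  λ_15+ρ ↦ (3, 0, 1, 1)
  λ_16+ρ ↦ (3, 0, 1, 1)

5 distinct reps among the 16 weights ⇒ 5 W_11-linkage classes:

[[1, 4, 6, 10], [2, 14], [3, 7, 9, 11], [5, 8], [12, 13, 15, 16]]


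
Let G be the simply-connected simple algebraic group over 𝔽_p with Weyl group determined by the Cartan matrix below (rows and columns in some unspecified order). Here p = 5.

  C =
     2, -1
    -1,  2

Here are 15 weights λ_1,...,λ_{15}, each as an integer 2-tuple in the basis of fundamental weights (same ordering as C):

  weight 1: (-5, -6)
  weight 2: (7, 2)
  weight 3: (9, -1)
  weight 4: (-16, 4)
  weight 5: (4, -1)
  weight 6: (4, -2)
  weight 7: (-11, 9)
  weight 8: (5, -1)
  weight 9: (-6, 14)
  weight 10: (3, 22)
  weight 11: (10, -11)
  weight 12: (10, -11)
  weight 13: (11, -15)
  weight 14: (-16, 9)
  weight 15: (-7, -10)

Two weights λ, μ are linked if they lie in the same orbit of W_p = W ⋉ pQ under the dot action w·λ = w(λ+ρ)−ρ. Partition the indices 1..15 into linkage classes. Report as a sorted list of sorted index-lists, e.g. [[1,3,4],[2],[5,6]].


C ↔ A_2 under row/col permutation; |W(A_2)| = 6.

Ā_5 reps of the 15 weights (A_2, coords as presented):

    λ_1 → (1, 0)
    λ_2 → (1, 2)
    λ_3 → (0, 5)
    λ_4 → (0, 5)
    λ_5 → (5, 0)
    λ_6 → (4, 1)
    λ_7 → (0, 5)
    λ_8 → (4, 1)
    λ_9 → (0, 5)
    λ_10 → (1, 2)
    λ_11 → (4, 1)
    λ_12 → (4, 1)
    λ_13 → (1, 2)
    λ_14 → (5, 0)
    λ_15 → (4, 1)

Grouping the 15 weights by Ā_5-representative: 5 linkage classes.

[[1], [2, 10, 13], [3, 4, 7, 9], [5, 14], [6, 8, 11, 12, 15]]


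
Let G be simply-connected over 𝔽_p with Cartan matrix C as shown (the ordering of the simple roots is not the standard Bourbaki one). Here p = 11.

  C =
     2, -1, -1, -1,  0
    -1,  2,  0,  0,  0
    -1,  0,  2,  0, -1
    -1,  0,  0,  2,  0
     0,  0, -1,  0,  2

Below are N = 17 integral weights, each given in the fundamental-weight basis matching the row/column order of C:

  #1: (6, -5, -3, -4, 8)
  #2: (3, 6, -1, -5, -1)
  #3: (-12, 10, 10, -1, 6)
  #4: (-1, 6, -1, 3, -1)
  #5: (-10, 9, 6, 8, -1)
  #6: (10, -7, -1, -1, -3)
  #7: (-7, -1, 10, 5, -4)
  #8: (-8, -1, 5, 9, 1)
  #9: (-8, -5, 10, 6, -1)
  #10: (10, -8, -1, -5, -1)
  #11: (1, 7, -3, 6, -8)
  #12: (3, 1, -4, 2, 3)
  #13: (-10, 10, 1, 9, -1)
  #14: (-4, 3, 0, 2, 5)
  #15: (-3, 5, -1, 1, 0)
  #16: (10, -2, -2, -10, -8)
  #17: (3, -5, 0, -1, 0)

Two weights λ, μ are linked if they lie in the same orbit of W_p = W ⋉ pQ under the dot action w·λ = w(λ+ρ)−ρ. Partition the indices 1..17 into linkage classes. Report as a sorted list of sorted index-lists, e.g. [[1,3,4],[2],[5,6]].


D_5 Cartan matrix, 5 simple roots permuted; ρ=(1,1,1,1,1).

Folding the 17 weights λ_j+ρ into Ā_11 (reps in the given 5-coord order):

    λ_1 → (1, 1, 2, 0, 4)
    λ_2 → (0, 7, 0, 4, 0)
    λ_3 → (0, 7, 0, 4, 0)
    λ_4 → (0, 7, 0, 4, 0)
    λ_5 → (1, 1, 2, 0, 4)
    λ_6 → (0, 6, 0, 0, 3)
    λ_7 → (0, 6, 0, 0, 3)
    λ_8 → (1, 6, 0, 2, 1)
    λ_9 → (0, 7, 0, 4, 0)
    λ_10 → (0, 7, 0, 4, 0)
    λ_11 → (1, 1, 2, 0, 4)
    λ_12 → (1, 2, 0, 3, 1)
    λ_13 → (1, 1, 2, 0, 4)
    λ_14 → (1, 1, 2, 0, 4)
    λ_15 → (0, 4, 1, 0, 1)
    λ_16 → (1, 6, 0, 2, 1)
    λ_17 → (0, 4, 1, 0, 1)

Grouping the 17 weights by Ā_11-representative: 6 linkage classes.

[[1, 5, 11, 13, 14], [2, 3, 4, 9, 10], [6, 7], [8, 16], [12], [15, 17]]


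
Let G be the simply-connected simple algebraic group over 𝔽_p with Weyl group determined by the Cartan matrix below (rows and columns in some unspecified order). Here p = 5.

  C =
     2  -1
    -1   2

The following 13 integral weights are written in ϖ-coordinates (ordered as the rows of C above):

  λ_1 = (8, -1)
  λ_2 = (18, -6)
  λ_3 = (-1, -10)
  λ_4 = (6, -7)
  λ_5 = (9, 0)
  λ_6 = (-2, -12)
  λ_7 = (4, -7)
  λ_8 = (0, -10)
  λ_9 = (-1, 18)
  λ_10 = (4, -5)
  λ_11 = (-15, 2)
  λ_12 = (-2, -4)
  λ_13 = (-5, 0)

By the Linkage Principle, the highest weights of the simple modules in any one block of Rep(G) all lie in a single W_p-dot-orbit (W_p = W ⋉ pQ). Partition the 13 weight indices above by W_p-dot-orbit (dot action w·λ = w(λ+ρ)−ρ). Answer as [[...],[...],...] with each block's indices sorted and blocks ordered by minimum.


Cartan matrix: type A_2 (|W|=6); un-permuting the 2 rows.

Folding the 13 weights λ_j+ρ into Ā_5 (reps in the given 2-coord order):

  1: (1, 4)
  2: (1, 4)
  3: (1, 4)
  4: (1, 3)
  5: (1, 4)
  6: (1, 3)
  7: (0, 4)
  8: (1, 3)
  9: (0, 4)
  10: (1, 4)
  11: (1, 3)
  12: (3, 1)
  13: (1, 3)

The 13 indices split into 4 linkage classes (same alcove rep ⇔ same W_5-dot-orbit):

[[1, 2, 3, 5, 10], [4, 6, 8, 11, 13], [7, 9], [12]]


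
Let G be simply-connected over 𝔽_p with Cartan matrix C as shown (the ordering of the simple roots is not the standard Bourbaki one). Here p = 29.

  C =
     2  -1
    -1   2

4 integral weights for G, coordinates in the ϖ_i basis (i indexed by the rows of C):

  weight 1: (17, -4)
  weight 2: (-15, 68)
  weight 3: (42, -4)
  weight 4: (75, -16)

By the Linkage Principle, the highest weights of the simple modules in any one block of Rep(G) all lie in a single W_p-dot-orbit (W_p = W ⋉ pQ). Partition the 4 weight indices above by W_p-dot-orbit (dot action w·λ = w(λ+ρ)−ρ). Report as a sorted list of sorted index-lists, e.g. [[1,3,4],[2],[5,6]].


A_2 Cartan matrix, 2 simple roots permuted; ρ=(1,1).

Ā_29 reps of the 4 weights (A_2, coords as presented):

  λ_1+ρ ↦ (15, 3);  λ_2+ρ ↦ (15, 11);  λ_3+ρ ↦ (15, 11);  λ_4+ρ ↦ (15, 11)

Partition of {1..4} into 2 W_29-dot-orbits:

[[1], [2, 3, 4]]


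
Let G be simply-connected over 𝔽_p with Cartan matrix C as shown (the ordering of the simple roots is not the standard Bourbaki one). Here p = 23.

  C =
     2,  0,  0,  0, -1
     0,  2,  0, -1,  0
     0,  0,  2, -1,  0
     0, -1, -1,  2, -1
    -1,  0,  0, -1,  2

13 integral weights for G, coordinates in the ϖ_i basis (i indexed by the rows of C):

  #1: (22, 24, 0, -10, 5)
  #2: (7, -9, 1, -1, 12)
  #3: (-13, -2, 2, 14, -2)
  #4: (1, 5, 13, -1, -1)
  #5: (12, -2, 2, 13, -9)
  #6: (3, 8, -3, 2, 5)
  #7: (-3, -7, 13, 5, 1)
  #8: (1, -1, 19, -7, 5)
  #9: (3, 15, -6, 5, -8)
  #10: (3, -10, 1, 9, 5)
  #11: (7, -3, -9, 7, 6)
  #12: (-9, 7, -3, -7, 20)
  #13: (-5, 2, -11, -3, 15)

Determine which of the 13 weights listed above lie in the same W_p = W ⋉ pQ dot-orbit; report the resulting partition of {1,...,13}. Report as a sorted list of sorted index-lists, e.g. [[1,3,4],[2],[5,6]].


Cartan matrix: type D_5 (|W|=1920); un-permuting the 5 rows.

W_23-reps of the 13 weights in Ā_23 (same 5-coord order as C):

  [1] (2, 6, 14, 0, 0) · [2] (8, 0, 6, 2, 0) · [3] (1, 1, 3, 1, 4) · [4] (2, 6, 14, 0, 0) · [5] (1, 1, 3, 1, 4) · [6] (4, 9, 2, 1, 0) · [7] (2, 6, 14, 0, 0) · [8] (2, 6, 14, 0, 0) · [9] (1, 10, 1, 3, 2) · [10] (4, 9, 2, 1, 0) · [11] (8, 0, 6, 2, 0) · [12] (8, 0, 6, 2, 0) · [13] (4, 9, 2, 1, 0)

5 distinct reps among the 13 weights ⇒ 5 W_23-linkage classes:

[[1, 4, 7, 8], [2, 11, 12], [3, 5], [6, 10, 13], [9]]


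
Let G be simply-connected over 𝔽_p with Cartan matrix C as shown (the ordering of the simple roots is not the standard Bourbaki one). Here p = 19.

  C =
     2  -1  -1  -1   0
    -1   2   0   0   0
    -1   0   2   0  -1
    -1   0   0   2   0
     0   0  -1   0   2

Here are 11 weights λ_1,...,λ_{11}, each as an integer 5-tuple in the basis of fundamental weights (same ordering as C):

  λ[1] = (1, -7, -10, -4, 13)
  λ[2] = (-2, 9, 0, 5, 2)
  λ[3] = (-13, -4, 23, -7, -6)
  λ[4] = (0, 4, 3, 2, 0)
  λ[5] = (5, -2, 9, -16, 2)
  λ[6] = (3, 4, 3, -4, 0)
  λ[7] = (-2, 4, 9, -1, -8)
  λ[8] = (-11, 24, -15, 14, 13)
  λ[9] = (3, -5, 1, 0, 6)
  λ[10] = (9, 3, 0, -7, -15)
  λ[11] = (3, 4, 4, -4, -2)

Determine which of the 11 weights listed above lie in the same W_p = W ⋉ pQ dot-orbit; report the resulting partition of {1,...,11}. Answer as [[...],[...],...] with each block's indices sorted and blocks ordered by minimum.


Cartan matrix: type D_5 (|W|=1920); un-permuting the 5 rows.

Ā_19 reps of the 11 weights (D_5, coords as presented):

  λ_1+ρ ↦ (0, 4, 2, 1, 7) · λ_2+ρ ↦ (1, 9, 0, 5, 3) · λ_3+ρ ↦ (0, 4, 2, 1, 7) · λ_4+ρ ↦ (1, 5, 4, 3, 1) · λ_5+ρ ↦ (1, 9, 0, 5, 3) · λ_6+ρ ↦ (1, 5, 4, 3, 1) · λ_7+ρ ↦ (0, 4, 2, 1, 7) · λ_8+ρ ↦ (1, 5, 4, 3, 1) · λ_9+ρ ↦ (0, 4, 2, 1, 7) · λ_10+ρ ↦ (1, 5, 4, 3, 1) · λ_11+ρ ↦ (1, 5, 4, 3, 1)

The 11 indices split into 3 linkage classes (same alcove rep ⇔ same W_19-dot-orbit):

[[1, 3, 7, 9], [2, 5], [4, 6, 8, 10, 11]]


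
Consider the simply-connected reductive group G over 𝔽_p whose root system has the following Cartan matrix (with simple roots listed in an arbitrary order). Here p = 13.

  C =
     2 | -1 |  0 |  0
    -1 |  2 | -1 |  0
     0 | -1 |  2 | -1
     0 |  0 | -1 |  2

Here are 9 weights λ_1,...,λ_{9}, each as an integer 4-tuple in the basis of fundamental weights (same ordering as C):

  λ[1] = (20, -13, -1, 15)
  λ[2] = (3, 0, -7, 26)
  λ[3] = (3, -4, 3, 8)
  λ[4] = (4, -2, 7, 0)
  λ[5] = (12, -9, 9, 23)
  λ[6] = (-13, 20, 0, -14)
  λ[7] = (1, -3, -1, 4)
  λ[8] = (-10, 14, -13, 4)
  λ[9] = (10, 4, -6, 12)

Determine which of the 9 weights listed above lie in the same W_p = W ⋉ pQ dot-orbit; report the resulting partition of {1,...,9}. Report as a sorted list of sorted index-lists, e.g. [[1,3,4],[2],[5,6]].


Dynkin diagram of C (from the 6 off-diagonal −1 entries): A_4.

W_13-reps of the 9 weights in Ā_13 (same 4-coord order as C):

  1: (0, 3, 1, 8)
  2: (4, 1, 7, 1)
  3: (0, 3, 1, 8)
  4: (4, 1, 7, 1)
  5: (0, 0, 2, 3)
  6: (0, 3, 1, 8)
  7: (0, 0, 2, 3)
  8: (1, 5, 1, 4)
  9: (0, 0, 2, 3)

Grouping the 9 weights by Ā_13-representative: 4 linkage classes.

[[1, 3, 6], [2, 4], [5, 7, 9], [8]]


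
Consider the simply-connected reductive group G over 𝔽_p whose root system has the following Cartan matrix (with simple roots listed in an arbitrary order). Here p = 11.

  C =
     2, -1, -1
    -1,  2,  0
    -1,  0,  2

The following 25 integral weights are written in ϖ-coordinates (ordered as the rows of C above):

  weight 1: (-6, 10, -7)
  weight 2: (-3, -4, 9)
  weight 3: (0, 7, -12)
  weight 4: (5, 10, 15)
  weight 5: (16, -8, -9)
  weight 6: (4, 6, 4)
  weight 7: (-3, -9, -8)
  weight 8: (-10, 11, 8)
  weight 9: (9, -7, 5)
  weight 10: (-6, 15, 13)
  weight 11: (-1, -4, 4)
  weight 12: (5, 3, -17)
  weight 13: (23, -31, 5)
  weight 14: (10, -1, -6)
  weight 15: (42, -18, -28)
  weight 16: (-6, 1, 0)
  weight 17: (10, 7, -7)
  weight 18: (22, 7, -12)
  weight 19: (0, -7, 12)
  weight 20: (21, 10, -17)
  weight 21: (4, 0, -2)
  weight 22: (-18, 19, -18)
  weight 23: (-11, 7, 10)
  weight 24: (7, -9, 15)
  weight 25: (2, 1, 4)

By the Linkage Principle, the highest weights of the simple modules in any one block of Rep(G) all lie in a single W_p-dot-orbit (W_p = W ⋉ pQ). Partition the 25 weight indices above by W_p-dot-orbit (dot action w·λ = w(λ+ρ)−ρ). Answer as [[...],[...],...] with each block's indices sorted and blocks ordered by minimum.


C ↔ A_3 under row/col permutation; |W(A_3)| = 24.

λ_j+ρ reflected into Ā_11 (⟨·,θ^∨⟩≤11); 3-tuples as given:

  λ_1+ρ ↦ (6, 0, 5) · λ_2+ρ ↦ (3, 2, 5) · λ_3+ρ ↦ (8, 2, 1) · λ_4+ρ ↦ (6, 0, 5) · λ_5+ρ ↦ (2, 1, 2) · λ_6+ρ ↦ (4, 1, 1) · λ_7+ρ ↦ (2, 1, 2) · λ_8+ρ ↦ (8, 2, 1) · λ_9+ρ ↦ (4, 1, 1) · λ_10+ρ ↦ (3, 0, 2) · λ_11+ρ ↦ (3, 0, 2) · λ_12+ρ ↦ (4, 1, 1) · λ_13+ρ ↦ (3, 0, 2) · λ_14+ρ ↦ (6, 0, 5) · λ_15+ρ ↦ (4, 1, 1) · λ_16+ρ ↦ (2, 1, 2) · λ_17+ρ ↦ (3, 0, 2) · λ_18+ρ ↦ (8, 2, 1) · λ_19+ρ ↦ (3, 2, 5) · λ_20+ρ ↦ (6, 0, 5) · λ_21+ρ ↦ (4, 1, 1) · λ_22+ρ ↦ (3, 2, 5) · λ_23+ρ ↦ (8, 2, 1) · λ_24+ρ ↦ (3, 0, 2) · λ_25+ρ ↦ (3, 2, 5)

The 25 indices split into 6 linkage classes (same alcove rep ⇔ same W_11-dot-orbit):

[[1, 4, 14, 20], [2, 19, 22, 25], [3, 8, 18, 23], [5, 7, 16], [6, 9, 12, 15, 21], [10, 11, 13, 17, 24]]


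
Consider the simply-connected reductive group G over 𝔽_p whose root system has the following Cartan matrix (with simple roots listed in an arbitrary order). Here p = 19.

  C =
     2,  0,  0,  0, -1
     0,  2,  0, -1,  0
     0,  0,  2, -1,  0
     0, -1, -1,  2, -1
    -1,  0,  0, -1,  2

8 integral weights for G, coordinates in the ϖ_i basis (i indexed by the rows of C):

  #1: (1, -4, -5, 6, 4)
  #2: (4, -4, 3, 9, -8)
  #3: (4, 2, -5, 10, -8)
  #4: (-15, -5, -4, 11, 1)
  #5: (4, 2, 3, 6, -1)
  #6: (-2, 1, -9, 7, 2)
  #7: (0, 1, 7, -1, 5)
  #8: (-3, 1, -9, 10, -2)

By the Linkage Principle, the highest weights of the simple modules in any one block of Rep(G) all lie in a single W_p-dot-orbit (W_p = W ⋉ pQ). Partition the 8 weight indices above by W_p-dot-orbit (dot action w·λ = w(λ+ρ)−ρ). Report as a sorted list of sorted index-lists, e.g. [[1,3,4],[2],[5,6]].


C ↔ D_5 under row/col permutation; |W(D_5)| = 1920.

W_19-reps of the 8 weights in Ā_19 (same 5-coord order as C):

  λ_1+ρ ↦ (2, 3, 4, 0, 5)
  λ_2+ρ ↦ (2, 3, 4, 0, 5)
  λ_3+ρ ↦ (2, 3, 4, 0, 5)
  λ_4+ρ ↦ (2, 3, 4, 0, 5)
  λ_5+ρ ↦ (2, 3, 4, 0, 5)
  λ_6+ρ ↦ (1, 2, 8, 0, 2)
  λ_7+ρ ↦ (1, 2, 8, 0, 2)
  λ_8+ρ ↦ (1, 2, 8, 0, 2)

The 8 indices split into 2 linkage classes (same alcove rep ⇔ same W_19-dot-orbit):

[[1, 2, 3, 4, 5], [6, 7, 8]]


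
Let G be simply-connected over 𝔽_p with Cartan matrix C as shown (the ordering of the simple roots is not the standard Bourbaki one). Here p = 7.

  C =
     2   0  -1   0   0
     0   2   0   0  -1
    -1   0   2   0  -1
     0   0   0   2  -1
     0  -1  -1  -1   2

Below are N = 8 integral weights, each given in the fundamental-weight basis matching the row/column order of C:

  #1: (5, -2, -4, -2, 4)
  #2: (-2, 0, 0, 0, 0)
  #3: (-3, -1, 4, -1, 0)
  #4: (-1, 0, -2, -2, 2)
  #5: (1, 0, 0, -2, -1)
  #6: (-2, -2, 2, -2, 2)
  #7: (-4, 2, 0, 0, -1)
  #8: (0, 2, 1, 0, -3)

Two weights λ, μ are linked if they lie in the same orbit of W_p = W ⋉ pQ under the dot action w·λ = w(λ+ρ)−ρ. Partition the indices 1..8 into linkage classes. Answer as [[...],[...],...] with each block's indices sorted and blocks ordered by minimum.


Type D_5, rank 5, |W|=1920; reorder rows/cols to standard.

Each λ_j+ρ reduced to Ā_7; 5-tuples below use C's row order:

  λ_1+ρ ↦ (2, 0, 0, 0, 1) · λ_2+ρ ↦ (1, 1, 0, 1, 1) · λ_3+ρ ↦ (2, 0, 0, 0, 1) · λ_4+ρ ↦ (1, 1, 0, 1, 1) · λ_5+ρ ↦ (2, 0, 0, 0, 1) · λ_6+ρ ↦ (1, 1, 0, 1, 1) · λ_7+ρ ↦ (1, 1, 0, 1, 1) · λ_8+ρ ↦ (1, 1, 0, 1, 1)

These 8 weights hit 2 W_7-dot-orbits; sizes (3, 5):

[[1, 3, 5], [2, 4, 6, 7, 8]]


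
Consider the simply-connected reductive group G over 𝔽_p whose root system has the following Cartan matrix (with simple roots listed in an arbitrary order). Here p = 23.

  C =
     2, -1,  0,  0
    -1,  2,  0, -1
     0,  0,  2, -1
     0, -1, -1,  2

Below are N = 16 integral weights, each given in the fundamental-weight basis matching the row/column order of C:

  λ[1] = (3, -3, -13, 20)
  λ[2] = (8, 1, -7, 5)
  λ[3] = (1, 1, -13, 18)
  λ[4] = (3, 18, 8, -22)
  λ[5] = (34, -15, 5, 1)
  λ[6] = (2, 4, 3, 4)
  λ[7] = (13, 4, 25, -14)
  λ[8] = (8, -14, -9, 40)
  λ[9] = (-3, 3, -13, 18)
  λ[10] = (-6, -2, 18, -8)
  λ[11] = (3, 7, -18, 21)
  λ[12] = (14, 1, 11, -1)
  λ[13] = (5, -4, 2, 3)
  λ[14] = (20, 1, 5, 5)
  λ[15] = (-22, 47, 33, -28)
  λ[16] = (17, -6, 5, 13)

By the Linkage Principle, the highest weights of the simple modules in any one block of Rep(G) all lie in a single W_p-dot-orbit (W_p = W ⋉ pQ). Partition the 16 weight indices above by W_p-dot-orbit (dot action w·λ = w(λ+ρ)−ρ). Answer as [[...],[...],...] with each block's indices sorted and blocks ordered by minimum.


A_4 Cartan matrix, 4 simple roots permuted; ρ=(1,1,1,1).

Each λ_j+ρ reduced to Ā_23; 4-tuples below use C's row order:

  λ_1+ρ ↦ (2, 2, 12, 7) · λ_2+ρ ↦ (9, 2, 6, 0) · λ_3+ρ ↦ (2, 2, 12, 7) · λ_4+ρ ↦ (2, 2, 12, 7) · λ_5+ρ ↦ (9, 2, 6, 0) · λ_6+ρ ↦ (3, 5, 4, 5) · λ_7+ρ ↦ (3, 5, 4, 5) · λ_8+ρ ↦ (3, 5, 4, 5) · λ_9+ρ ↦ (2, 2, 12, 7) · λ_10+ρ ↦ (7, 1, 6, 5) · λ_11+ρ ↦ (7, 1, 6, 5) · λ_12+ρ ↦ (9, 2, 6, 0) · λ_13+ρ ↦ (3, 3, 3, 1) · λ_14+ρ ↦ (9, 2, 6, 0) · λ_15+ρ ↦ (2, 2, 12, 7) · λ_16+ρ ↦ (3, 5, 4, 5)

These 16 weights hit 5 W_23-dot-orbits; sizes (5, 4, 4, 2, 1):

[[1, 3, 4, 9, 15], [2, 5, 12, 14], [6, 7, 8, 16], [10, 11], [13]]
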